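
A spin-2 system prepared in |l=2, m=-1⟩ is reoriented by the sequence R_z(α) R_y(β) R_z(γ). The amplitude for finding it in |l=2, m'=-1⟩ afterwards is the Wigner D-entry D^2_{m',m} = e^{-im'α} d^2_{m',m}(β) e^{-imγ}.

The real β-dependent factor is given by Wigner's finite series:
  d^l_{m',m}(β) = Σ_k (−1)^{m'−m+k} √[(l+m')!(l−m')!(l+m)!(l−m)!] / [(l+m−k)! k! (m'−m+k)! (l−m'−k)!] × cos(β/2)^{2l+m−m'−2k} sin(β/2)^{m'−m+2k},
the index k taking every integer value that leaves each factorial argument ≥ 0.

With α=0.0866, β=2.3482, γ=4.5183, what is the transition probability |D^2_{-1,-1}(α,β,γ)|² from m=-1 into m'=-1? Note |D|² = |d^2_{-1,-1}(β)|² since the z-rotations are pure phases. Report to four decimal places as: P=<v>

D^2_{-1,-1}(0.0866,2.3482,4.5183) = e^{-i·-1·0.0866}·d^2_{-1,-1}(2.3482)·e^{-i·-1·4.5183}. Compute d first:
Half-angle: c=0.386373, s=0.922342. N=√(1·6·1·6)=6.000000
k∈{0,1} keeps every argument non-negative
  k=0: (−1)^0·6.0000/(6)·0.3864^4·0.9223^0 = +0.022286
  k=1: (−1)^1·6.0000/(2)·0.3864^2·0.9223^2 = -0.380996
d^2_{-1,-1}(2.3482) = +0.022286 -0.380996 = -0.358710
|D^2_{-1,-1}|² = |d^2_{-1,-1}(β)|² = (-0.358710)² = 0.128673 (the z-rotation phases have unit modulus)

P=0.1287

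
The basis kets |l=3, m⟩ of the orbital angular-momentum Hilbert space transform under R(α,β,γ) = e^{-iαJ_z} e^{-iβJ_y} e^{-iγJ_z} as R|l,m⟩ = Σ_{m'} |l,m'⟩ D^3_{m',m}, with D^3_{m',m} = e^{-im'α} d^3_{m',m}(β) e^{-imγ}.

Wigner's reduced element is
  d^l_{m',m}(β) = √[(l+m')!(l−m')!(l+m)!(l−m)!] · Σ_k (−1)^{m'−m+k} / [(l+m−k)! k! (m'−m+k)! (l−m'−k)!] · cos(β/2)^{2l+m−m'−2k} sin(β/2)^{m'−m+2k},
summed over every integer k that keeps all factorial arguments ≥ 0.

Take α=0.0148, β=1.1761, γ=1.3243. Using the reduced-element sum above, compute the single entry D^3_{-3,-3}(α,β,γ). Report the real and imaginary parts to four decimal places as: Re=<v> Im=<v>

D^3_{-3,-3}(0.0148,1.1761,1.3243) = e^{-i·-3·0.0148}·d^3_{-3,-3}(1.1761)·e^{-i·-3·1.3243}. Compute d first:
c=cos(1.1761/2)=0.832024, s=sin(1.1761/2)=0.554740; N=√[1·720·1·720]=720.000000
The bounds max(0,m−m')=0 and min(l+m,l−m')=0 give 1 term
  k=0: (−1)^0·720.0000/(720)·0.8320^6·0.5547^0 = +0.331753
d^3_{-3,-3}(1.1761) = +0.331753
Phases: e^{-i·(-3)·0.0148}=+0.999014+0.044385i, e^{-i·(-3)·1.3243}=-0.673910-0.738813i ⇒ D=-0.212473-0.254785i

Re=-0.2125 Im=-0.2548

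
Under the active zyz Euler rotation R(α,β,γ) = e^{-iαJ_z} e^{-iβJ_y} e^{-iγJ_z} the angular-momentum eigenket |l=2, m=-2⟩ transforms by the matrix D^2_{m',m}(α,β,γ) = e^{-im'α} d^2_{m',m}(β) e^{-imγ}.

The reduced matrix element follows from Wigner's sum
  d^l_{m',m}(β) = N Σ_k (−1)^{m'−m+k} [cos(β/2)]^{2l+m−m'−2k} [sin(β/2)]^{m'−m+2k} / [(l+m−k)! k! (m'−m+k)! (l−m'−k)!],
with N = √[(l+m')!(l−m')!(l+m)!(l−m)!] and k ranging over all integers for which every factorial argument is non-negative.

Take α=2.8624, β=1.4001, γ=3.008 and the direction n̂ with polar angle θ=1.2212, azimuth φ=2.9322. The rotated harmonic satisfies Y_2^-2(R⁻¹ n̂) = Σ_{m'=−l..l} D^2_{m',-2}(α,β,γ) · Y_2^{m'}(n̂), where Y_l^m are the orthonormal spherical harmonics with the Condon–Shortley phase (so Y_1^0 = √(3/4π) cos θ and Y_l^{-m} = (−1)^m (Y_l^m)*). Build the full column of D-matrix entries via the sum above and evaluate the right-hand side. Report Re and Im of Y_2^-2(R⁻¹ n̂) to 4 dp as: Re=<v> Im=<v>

Re=0.0126 Im=0.0059

Need the full column D^2_{m',-2} for m'=−2..2 at α=2.8624, β=1.4001, γ=3.008.
cos(β/2)=0.764810, sin(β/2)=0.644256
d^2_{-2,-2}: single k=0 term ⇒ +0.342148;  D = +0.232024-0.251457i
d^2_{-1,-2}: single k=0 term ⇒ -0.576433;  D = +0.492512-0.299512i
d^2_{0,-2}: single k=0 term ⇒ +0.594702;  D = +0.573601-0.157012i
d^2_{1,-2}: single k=0 term ⇒ -0.409033;  D = +0.409004+0.004911i
d^2_{2,-2}: single k=0 term ⇒ +0.172280;  D = +0.165027+0.049462i
Y_2^{m'}(θ=1.2212,φ=2.9322) and Σ D·Y over m':
  (+0.2320-0.2515i)·(+0.3115+0.1387i)  (+0.4925-0.2995i)·(-0.2432-0.0517i)  (+0.5736-0.1570i)·(-0.2044+0.0000i)  (+0.4090+0.0049i)·(+0.2432-0.0517i)  (+0.1650+0.0495i)·(+0.3115-0.1387i)
Y_2^-2(R⁻¹ n̂) = +0.012633+0.005902i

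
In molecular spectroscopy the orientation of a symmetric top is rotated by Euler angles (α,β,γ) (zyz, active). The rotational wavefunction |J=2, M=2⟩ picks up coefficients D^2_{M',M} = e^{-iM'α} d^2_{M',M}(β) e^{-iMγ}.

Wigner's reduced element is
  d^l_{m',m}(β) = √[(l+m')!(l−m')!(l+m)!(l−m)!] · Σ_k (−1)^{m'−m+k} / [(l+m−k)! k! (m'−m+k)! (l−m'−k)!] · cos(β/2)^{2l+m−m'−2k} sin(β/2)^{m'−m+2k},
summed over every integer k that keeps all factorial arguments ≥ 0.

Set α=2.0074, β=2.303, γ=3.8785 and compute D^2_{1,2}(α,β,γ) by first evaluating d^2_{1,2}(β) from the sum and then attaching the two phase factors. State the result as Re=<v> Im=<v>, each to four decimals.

D^2_{1,2}(2.0074,2.303,3.8785) = e^{-i·1·2.0074}·d^2_{1,2}(2.303)·e^{-i·2·3.8785}. Compute d first:
Half-angle: c=0.407118, s=0.913376. N=√(6·1·24·1)=12.000000
The bounds max(0,m−m')=1 and min(l+m,l−m')=1 give 1 term
  k=1: (−1)^0·12.0000/(6)·0.4071^3·0.9134^1 = +0.123265
d^2_{1,2}(2.303) = +0.123265
D = (-0.422864-0.906193i)·(+0.123265)·(+0.096830-0.995301i) = -0.116224+0.041063i

Re=-0.1162 Im=0.0411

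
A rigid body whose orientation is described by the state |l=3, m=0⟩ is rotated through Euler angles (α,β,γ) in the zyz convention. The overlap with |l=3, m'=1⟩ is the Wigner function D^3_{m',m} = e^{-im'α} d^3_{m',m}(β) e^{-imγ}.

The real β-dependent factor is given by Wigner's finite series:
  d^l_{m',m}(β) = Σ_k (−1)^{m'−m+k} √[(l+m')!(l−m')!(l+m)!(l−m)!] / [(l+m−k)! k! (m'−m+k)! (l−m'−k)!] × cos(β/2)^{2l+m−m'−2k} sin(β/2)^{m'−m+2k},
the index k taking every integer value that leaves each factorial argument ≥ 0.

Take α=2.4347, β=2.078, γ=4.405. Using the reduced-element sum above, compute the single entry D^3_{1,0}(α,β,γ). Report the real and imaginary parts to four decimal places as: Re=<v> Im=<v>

Re=0.0517 Im=0.0442

Split into d^3_{1,0}(β=2.078) × two z-phases.
c=cos(2.078/2)=0.507082, s=sin(2.078/2)=0.861898; N=√[24·2·6·6]=41.569219
Admissible k: 0..2 (factorial args all ≥0)
  k=0: (−1)^1·41.5692/(12)·0.5071^5·0.8619^1 = -0.100101
  k=1: (−1)^2·41.5692/(4)·0.5071^3·0.8619^3 = +0.867590
  k=2: (−1)^3·41.5692/(12)·0.5071^1·0.8619^5 = -0.835502
d^3_{1,0}(2.078) = -0.100101 +0.867590 -0.835502 = -0.068013
Phases: e^{-i·(1)·2.4347}=-0.760384-0.649474i, e^{-i·(0)·4.405}=+1.000000+0.000000i ⇒ D=+0.051716+0.044173i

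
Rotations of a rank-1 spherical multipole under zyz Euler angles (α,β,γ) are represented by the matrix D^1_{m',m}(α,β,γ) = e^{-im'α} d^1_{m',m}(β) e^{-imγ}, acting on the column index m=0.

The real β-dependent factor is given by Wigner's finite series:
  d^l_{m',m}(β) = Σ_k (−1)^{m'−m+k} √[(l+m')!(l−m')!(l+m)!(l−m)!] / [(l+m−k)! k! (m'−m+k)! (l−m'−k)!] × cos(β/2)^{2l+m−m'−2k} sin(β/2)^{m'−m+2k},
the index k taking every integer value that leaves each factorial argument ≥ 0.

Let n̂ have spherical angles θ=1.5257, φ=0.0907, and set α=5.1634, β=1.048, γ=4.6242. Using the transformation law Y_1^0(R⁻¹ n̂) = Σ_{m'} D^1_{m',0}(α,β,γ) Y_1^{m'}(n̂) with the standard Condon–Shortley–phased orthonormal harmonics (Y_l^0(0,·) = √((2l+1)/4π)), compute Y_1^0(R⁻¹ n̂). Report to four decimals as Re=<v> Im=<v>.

Re=0.1601 Im=0.0000

Need the full column D^1_{m',0} for m'=−1..1 at α=5.1634, β=1.048, γ=4.6242.
cos(β/2)=0.865825, sin(β/2)=0.500347
d^1_{-1,0}: single k=1 term ⇒ +0.612656;  D = +0.267042-0.551395i
d^1_{0,0}: k∈[0..1] ⇒ +0.749652 -0.250348 = +0.499305;  D = +0.499305+0.000000i
d^1_{1,0}: single k=0 term ⇒ -0.612656;  D = -0.267042-0.551395i
Y_1^{m'}(θ=1.5257,φ=0.0907) and Σ D·Y over m':
  (+0.2670-0.5514i)·(+0.3437-0.0313i)  (+0.4993+0.0000i)·(+0.0220+0.0000i)  (-0.2670-0.5514i)·(-0.3437-0.0313i)
Y_1^0(R⁻¹ n̂) = +0.160101+0.000000i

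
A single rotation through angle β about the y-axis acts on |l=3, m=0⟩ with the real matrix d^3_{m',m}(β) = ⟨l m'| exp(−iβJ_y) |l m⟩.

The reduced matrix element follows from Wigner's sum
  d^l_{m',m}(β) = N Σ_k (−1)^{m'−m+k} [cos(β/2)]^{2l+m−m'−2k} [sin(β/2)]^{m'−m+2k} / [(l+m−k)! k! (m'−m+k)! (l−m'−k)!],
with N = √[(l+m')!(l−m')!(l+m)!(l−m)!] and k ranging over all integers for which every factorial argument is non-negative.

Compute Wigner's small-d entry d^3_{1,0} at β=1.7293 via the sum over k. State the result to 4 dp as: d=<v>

d=0.3743

d^3_{1,0}(β=1.7293) via Wigner's sum:
Half-angle: c=0.648906, s=0.760868. N=√(24·2·6·6)=41.569219
k∈{0,1,2} keeps every argument non-negative
  k=0: (−1)^1·41.5692/(12)·0.6489^5·0.7609^1 = -0.303257
  k=1: (−1)^2·41.5692/(4)·0.6489^3·0.7609^3 = +1.250796
  k=2: (−1)^3·41.5692/(12)·0.6489^1·0.7609^5 = -0.573218
d^3_{1,0}(1.7293) = -0.303257 +1.250796 -0.573218 = +0.374321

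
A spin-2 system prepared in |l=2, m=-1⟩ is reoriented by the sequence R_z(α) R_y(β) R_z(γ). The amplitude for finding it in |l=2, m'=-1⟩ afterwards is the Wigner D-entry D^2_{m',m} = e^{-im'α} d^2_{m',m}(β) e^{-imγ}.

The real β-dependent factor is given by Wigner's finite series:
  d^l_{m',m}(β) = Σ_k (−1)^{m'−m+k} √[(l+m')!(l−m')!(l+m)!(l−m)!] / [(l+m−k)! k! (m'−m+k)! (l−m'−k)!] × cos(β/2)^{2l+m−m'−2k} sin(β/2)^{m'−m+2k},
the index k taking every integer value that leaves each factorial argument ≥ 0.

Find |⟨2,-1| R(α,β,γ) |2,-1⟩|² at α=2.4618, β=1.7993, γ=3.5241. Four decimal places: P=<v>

P=0.3158

D^2_{-1,-1}(2.4618,1.7993,3.5241) = e^{-i·-1·2.4618}·d^2_{-1,-1}(1.7993)·e^{-i·-1·3.5241}. Compute d first:
Half-angle: c=0.621884, s=0.783109. N=√(1·6·1·6)=6.000000
Admissible k: 0..1 (factorial args all ≥0)
  k=0: (−1)^0·6.0000/(6)·0.6219^4·0.7831^0 = +0.149568
  k=1: (−1)^1·6.0000/(2)·0.6219^2·0.7831^2 = -0.711516
d^2_{-1,-1}(1.7993) = +0.149568 -0.711516 = -0.561949
|D^2_{-1,-1}|² = |d^2_{-1,-1}(β)|² = (-0.561949)² = 0.315786 (the z-rotation phases have unit modulus)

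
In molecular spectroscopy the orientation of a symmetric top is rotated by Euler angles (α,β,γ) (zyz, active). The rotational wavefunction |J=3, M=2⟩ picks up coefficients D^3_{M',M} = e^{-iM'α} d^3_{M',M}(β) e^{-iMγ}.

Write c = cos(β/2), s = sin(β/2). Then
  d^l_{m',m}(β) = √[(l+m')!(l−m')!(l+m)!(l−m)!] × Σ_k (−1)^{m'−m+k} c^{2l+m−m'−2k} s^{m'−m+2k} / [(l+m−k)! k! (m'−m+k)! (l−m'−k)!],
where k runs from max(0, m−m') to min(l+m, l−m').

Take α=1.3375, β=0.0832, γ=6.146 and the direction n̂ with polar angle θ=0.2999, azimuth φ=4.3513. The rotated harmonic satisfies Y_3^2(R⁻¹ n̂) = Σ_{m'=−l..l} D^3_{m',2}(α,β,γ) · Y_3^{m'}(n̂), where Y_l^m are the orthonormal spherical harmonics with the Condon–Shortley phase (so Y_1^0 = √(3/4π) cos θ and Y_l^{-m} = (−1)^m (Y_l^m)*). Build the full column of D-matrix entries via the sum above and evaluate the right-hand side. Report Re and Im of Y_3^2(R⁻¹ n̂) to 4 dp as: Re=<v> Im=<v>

Need the full column D^3_{m',2} for m'=−3..3 at α=1.3375, β=0.0832, γ=6.146.
cos(β/2)=0.999135, sin(β/2)=0.041588
d^3_{-3,2}: single k=5 term ⇒ +0.000000;  D = -0.000000-0.000000i
d^3_{-2,2}: k∈[4..5] ⇒ +0.000015 -0.000000 = +0.000015;  D = -0.000015+0.000003i
d^3_{-1,2}: k∈[3..4] ⇒ +0.000454 -0.000000 = +0.000453;  D = -0.000019+0.000453i
d^3_{0,2}: k∈[2..3] ⇒ +0.009440 -0.000016 = +0.009424;  D = +0.009072+0.002553i
d^3_{1,2}: k∈[1..2] ⇒ +0.130945 -0.000454 = +0.130491;  D = +0.063437-0.114034i
d^3_{2,2}: k∈[0..1] ⇒ +0.994820 -0.008618 = +0.986202;  D = -0.727639-0.665686i
d^3_{3,2}: single k=0 term ⇒ -0.101429;  D = +0.083911-0.056981i
Y_3^{m'}(θ=0.2999,φ=4.3513) and Σ D·Y over m':
  (-0.0000-0.0000i)·(+0.0095-0.0050i)  (-0.0000+0.0000i)·(-0.0639-0.0563i)  (-0.0000+0.0005i)·(-0.1202+0.3183i)  (+0.0091+0.0026i)·(+0.5575+0.0000i)  (+0.0634-0.1140i)·(+0.1202+0.3183i)  (-0.7276-0.6657i)·(-0.0639+0.0563i)  (+0.0839-0.0570i)·(-0.0095-0.0050i)
Y_3^2(R⁻¹ n̂) = +0.131776+0.009545i

Re=0.1318 Im=0.0095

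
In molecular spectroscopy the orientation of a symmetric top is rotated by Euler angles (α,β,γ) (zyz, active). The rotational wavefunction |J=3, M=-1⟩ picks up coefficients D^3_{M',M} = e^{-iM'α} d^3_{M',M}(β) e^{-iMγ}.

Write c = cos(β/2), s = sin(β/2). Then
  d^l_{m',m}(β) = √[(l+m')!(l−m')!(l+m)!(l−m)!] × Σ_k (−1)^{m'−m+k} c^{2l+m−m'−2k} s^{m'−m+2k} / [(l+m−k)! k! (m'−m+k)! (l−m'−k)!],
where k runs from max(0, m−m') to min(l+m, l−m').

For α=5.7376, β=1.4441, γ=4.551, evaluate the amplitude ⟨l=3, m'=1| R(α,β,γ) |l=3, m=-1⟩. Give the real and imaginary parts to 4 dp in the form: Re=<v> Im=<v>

Split into d^3_{1,-1}(β=1.4441) × two z-phases.
c=cos(1.4441/2)=0.750452, s=sin(1.4441/2)=0.660924; N=√[24·2·2·24]=48.000000
The bounds max(0,m−m')=0 and min(l+m,l−m')=2 give 3 terms
  k=0: (−1)^2·48.0000/(8)·0.7505^4·0.6609^2 = +0.831280
  k=1: (−1)^3·48.0000/(6)·0.7505^2·0.6609^4 = -0.859694
  k=2: (−1)^4·48.0000/(48)·0.7505^0·0.6609^6 = +0.083351
d^3_{1,-1}(1.4441) = +0.831280 -0.859694 +0.083351 = +0.054938
D = (+0.854824+0.518919i)·(+0.054938)·(-0.160689-0.987005i) = +0.020592-0.050933i

Re=0.0206 Im=-0.0509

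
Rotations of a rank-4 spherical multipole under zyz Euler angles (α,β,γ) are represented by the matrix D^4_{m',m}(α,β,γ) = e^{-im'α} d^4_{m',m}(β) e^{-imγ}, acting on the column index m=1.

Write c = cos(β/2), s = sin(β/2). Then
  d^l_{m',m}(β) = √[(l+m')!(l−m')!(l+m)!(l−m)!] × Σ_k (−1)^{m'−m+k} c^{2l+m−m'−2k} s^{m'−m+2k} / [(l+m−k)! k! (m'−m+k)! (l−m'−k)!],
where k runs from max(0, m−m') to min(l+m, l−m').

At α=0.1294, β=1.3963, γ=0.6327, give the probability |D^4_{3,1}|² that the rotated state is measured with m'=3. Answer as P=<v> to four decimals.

P=0.0132

D^4_{3,1}(0.1294,1.3963,0.6327) = e^{-i·3·0.1294}·d^4_{3,1}(1.3963)·e^{-i·1·0.6327}. Compute d first:
c=cos(1.3963/2)=0.766033, s=sin(1.3963/2)=0.642802; N=√[5040·1·120·6]=1904.940944
k∈{0,1} keeps every argument non-negative
  k=0: (−1)^2·1904.9409/(240)·0.7660^6·0.6428^2 = +0.662686
  k=1: (−1)^3·1904.9409/(144)·0.7660^4·0.6428^4 = -0.777707
d^4_{3,1}(1.3963) = +0.662686 -0.777707 = -0.115021
|D^4_{3,1}|² = |d^4_{3,1}(β)|² = (-0.115021)² = 0.013230 (the z-rotation phases have unit modulus)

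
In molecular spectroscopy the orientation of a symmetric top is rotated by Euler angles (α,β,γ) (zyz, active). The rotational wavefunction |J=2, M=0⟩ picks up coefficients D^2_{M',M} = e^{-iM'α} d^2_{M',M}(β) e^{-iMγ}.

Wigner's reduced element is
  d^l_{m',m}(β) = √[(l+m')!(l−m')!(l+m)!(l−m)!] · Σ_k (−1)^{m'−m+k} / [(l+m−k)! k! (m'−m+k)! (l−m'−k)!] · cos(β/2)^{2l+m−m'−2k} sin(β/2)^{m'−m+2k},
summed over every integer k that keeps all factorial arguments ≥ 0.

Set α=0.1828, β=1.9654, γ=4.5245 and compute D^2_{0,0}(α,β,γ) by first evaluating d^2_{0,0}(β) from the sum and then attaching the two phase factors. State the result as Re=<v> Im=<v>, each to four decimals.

D^2_{0,0}(0.1828,1.9654,4.5245) = e^{-i·0·0.1828}·d^2_{0,0}(1.9654)·e^{-i·0·4.5245}. Compute d first:
Half-angle: c=0.554778, s=0.831998. N=√(2·2·2·2)=4.000000
k∈{0,1,2} keeps every argument non-negative
  k=0: (−1)^0·4.0000/(4)·0.5548^4·0.8320^0 = +0.094728
  k=1: (−1)^1·4.0000/(1)·0.5548^2·0.8320^2 = -0.852204
  k=2: (−1)^2·4.0000/(4)·0.5548^0·0.8320^4 = +0.479170
d^2_{0,0}(1.9654) = +0.094728 -0.852204 +0.479170 = -0.278306
D = (+1.000000+0.000000i)·(-0.278306)·(+1.000000+0.000000i) = -0.278306+0.000000i

Re=-0.2783 Im=0.0000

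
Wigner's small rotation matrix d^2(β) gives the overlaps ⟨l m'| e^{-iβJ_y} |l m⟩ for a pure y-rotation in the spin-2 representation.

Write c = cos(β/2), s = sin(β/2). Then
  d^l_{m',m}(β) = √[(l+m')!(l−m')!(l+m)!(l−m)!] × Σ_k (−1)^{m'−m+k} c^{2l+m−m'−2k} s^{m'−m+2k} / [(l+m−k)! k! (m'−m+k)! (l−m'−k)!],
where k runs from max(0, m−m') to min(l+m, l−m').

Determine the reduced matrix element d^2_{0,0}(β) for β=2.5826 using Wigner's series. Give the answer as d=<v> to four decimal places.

d^2_{0,0}(β=2.5826) via Wigner's sum:
c=cos(2.5826/2)=0.275872, s=sin(2.5826/2)=0.961195; N=√[2·2·2·2]=4.000000
k: max(0,(0)−(0))=0 … min(2+(0),2−(0))=2
  k=0: (−1)^0·4.0000/(4)·0.2759^4·0.9612^0 = +0.005792
  k=1: (−1)^1·4.0000/(1)·0.2759^2·0.9612^2 = -0.281253
  k=2: (−1)^2·4.0000/(4)·0.2759^0·0.9612^4 = +0.853582
d^2_{0,0}(2.5826) = +0.005792 -0.281253 +0.853582 = +0.578121

d=0.5781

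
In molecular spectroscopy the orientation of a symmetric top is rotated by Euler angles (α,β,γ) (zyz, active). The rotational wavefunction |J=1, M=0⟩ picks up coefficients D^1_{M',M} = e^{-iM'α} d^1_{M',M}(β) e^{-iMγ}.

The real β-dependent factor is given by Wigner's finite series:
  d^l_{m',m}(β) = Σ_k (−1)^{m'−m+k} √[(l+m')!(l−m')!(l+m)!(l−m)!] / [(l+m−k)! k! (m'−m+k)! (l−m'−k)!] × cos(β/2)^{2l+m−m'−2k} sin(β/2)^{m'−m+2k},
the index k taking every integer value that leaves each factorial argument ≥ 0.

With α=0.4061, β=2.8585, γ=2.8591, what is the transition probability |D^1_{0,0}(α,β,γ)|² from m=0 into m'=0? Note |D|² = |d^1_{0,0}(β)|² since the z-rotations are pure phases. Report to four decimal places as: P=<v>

Split into d^1_{0,0}(β=2.8585) × two z-phases.
With c≡cos(β/2)=0.141074 and s≡sin(β/2)=0.989999, N=[1·1·1·1]^{1/2}=1.000000
The bounds max(0,m−m')=0 and min(l+m,l−m')=1 give 2 terms
  k=0: (−1)^0·1.0000/(1)·0.1411^2·0.9900^0 = +0.019902
  k=1: (−1)^1·1.0000/(1)·0.1411^0·0.9900^2 = -0.980098
d^1_{0,0}(2.8585) = +0.019902 -0.980098 = -0.960196
|D^1_{0,0}|² = |d^1_{0,0}(β)|² = (-0.960196)² = 0.921977 (the z-rotation phases have unit modulus)

P=0.9220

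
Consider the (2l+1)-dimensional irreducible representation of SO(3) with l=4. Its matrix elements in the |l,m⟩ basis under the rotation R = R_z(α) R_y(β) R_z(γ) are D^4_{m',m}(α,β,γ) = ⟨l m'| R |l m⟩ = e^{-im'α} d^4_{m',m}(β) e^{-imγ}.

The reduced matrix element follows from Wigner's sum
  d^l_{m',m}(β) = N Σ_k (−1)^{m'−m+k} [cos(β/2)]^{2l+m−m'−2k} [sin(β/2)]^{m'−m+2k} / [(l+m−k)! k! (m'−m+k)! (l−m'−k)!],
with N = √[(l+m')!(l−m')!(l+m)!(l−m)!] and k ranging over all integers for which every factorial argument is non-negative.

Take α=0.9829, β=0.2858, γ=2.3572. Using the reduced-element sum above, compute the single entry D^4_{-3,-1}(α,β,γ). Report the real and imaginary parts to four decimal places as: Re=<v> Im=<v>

Re=0.0817 Im=-0.1212

First d^4_{-3,-1}(β=0.2858), then the phase factors e^{-i(-3)α} and e^{-i(-1)γ}:
With c≡cos(β/2)=0.989807 and s≡sin(β/2)=0.142414, N=[1·5040·6·120]^{1/2}=1904.940944
Admissible k: 2..3 (factorial args all ≥0)
  k=2: (−1)^0·1904.9409/(240)·0.9898^6·0.1424^2 = +0.151384
  k=3: (−1)^1·1904.9409/(144)·0.9898^4·0.1424^4 = -0.005223
d^4_{-3,-1}(0.2858) = +0.151384 -0.005223 = +0.146161
Phases: e^{-i·(-3)·0.9829}=-0.981454+0.191699i, e^{-i·(-1)·2.3572}=-0.707817+0.706395i ⇒ D=+0.081744-0.121165i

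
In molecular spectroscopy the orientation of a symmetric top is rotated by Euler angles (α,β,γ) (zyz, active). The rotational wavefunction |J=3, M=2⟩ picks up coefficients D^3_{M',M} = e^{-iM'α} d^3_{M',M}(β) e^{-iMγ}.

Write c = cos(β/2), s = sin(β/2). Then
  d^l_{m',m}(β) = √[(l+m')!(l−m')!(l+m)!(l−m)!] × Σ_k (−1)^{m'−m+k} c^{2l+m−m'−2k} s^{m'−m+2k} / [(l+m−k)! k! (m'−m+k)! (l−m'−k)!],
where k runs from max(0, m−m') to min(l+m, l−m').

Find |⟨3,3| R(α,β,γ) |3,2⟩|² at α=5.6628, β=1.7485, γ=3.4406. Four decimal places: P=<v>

Split into d^3_{3,2}(β=1.7485) × two z-phases.
c=cos(1.7485/2)=0.641572, s=sin(1.7485/2)=0.767063; N=√[720·1·120·1]=293.938769
k: max(0,(2)−(3))=0 … min(3+(2),3−(3))=0
  k=0: (−1)^1·293.9388/(120)·0.6416^5·0.7671^1 = -0.204237
d^3_{3,2}(1.7485) = -0.204237
|D^3_{3,2}|² = |d^3_{3,2}(β)|² = (-0.204237)² = 0.041713 (the z-rotation phases have unit modulus)

P=0.0417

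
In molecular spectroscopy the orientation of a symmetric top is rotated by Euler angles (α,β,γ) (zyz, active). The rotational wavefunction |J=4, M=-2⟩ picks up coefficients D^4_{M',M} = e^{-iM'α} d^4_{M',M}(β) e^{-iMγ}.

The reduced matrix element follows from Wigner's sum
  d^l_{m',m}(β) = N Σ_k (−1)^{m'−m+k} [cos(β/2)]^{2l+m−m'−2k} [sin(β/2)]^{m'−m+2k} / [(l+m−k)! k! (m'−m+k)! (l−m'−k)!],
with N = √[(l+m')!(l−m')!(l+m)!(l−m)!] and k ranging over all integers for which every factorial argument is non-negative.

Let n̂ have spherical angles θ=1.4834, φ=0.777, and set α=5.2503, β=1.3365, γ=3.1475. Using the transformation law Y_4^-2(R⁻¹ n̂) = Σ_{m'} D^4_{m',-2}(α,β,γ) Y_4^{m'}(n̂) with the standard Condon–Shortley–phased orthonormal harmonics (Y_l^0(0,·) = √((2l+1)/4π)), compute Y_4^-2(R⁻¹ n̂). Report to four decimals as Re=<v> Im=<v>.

Need the full column D^4_{m',-2} for m'=−4..4 at α=5.2503, β=1.3365, γ=3.1475.
cos(β/2)=0.784907, sin(β/2)=0.619613
d^4_{-4,-2}: single k=2 term ⇒ +0.475040;  D = -0.265344+0.394025i
d^4_{-3,-2}: k∈[1..2] ⇒ +0.425513 -0.795498 = -0.369985;  D = +0.369431+0.020247i
d^4_{-2,-2}: k∈[0..2] ⇒ +0.144061 -1.077290 +0.839165 = -0.094064;  D = +0.043700+0.083296i
d^4_{-1,-2}: k∈[0..2] ⇒ -0.482487 +1.503350 -0.624559 = +0.396304;  D = +0.207050-0.337916i
d^4_{0,-2}: k∈[0..2] ⇒ +0.851673 -1.415293 +0.330737 = -0.232883;  D = -0.232867-0.002751i
d^4_{1,-2}: k∈[0..2] ⇒ -1.002233 +0.936839 -0.116762 = -0.182156;  D = -0.091472-0.157524i
d^4_{2,-2}: k∈[0..2] ⇒ +0.839165 -0.418353 +0.021725 = +0.442538;  D = -0.214796+0.386914i
d^4_{3,-2}: k∈[0..1] ⇒ -0.495729 +0.102974 = -0.392755;  D = +0.392564-0.012221i
d^4_{4,-2}: single k=0 term ⇒ +0.184476;  D = -0.099399-0.155407i
Y_4^{m'}(θ=1.4834,φ=0.777) and Σ D·Y over m':
  (-0.2653+0.3940i)·(-0.4356-0.0146i)  (+0.3694+0.0202i)·(-0.0744-0.0783i)  (+0.0437+0.0833i)·(-0.0053+0.3142i)  (+0.2071-0.3379i)·(-0.0864+0.0850i)  (-0.2329-0.0028i)·(+0.2934+0.0000i)  (-0.0915-0.1575i)·(+0.0864+0.0850i)  (-0.2148+0.3869i)·(-0.0053-0.3142i)  (+0.3926-0.0122i)·(+0.0744-0.0783i)  (-0.0994-0.1554i)·(-0.4356+0.0146i)
Y_4^-2(R⁻¹ n̂) = +0.213555-0.060214i

Re=0.2136 Im=-0.0602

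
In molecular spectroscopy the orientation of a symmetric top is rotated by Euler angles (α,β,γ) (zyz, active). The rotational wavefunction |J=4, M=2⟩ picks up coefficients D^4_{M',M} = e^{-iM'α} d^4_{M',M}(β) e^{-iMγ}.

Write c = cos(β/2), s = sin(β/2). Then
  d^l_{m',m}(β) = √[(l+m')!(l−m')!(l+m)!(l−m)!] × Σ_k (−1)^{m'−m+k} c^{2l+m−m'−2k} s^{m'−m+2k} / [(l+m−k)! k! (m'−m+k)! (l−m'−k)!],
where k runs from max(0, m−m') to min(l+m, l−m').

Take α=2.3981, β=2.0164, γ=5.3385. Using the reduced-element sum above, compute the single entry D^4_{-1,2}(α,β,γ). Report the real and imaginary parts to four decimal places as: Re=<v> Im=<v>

Re=0.1333 Im=0.2945

First d^4_{-1,2}(β=2.0164), then the phase factors e^{-i(-1)α} and e^{-i(2)γ}:
Half-angle: c=0.533384, s=0.845873. N=√(6·120·720·2)=1018.233765
k∈{3,4,5} keeps every argument non-negative
  k=3: (−1)^0·1018.2338/(72)·0.5334^5·0.8459^3 = +0.369514
  k=4: (−1)^1·1018.2338/(48)·0.5334^3·0.8459^5 = -1.393968
  k=5: (−1)^2·1018.2338/(240)·0.5334^1·0.8459^7 = +0.701153
d^4_{-1,2}(2.0164) = +0.369514 -1.393968 +0.701153 = -0.323300
D = (-0.736109+0.676863i)·(-0.323300)·(-0.313213+0.949683i) = +0.133279+0.294550i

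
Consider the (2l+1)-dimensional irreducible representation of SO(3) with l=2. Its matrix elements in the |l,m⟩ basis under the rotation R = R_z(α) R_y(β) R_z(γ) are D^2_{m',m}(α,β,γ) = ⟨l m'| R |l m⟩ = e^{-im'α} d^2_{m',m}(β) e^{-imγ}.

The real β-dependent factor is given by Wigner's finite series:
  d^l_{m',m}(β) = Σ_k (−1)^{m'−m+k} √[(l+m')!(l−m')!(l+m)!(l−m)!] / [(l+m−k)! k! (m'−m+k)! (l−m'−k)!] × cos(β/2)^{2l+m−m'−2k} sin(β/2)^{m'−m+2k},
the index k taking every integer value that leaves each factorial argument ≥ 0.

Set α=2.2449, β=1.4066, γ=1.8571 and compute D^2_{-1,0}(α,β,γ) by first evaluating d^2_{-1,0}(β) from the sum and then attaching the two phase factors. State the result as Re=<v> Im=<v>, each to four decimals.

D^2_{-1,0}(2.2449,1.4066,1.8571) = e^{-i·-1·2.2449}·d^2_{-1,0}(1.4066)·e^{-i·0·1.8571}. Compute d first:
c=cos(1.4066/2)=0.762712, s=sin(1.4066/2)=0.646738; N=√[1·6·2·2]=4.898979
The bounds max(0,m−m')=1 and min(l+m,l−m')=2 give 2 terms
  k=1: (−1)^0·4.8990/(2)·0.7627^3·0.6467^1 = +0.702888
  k=2: (−1)^1·4.8990/(2)·0.7627^1·0.6467^3 = -0.505384
d^2_{-1,0}(1.4066) = +0.702888 -0.505384 = +0.197504
D = (-0.624197+0.781267i)·(+0.197504)·(+1.000000+0.000000i) = -0.123281+0.154303i

Re=-0.1233 Im=0.1543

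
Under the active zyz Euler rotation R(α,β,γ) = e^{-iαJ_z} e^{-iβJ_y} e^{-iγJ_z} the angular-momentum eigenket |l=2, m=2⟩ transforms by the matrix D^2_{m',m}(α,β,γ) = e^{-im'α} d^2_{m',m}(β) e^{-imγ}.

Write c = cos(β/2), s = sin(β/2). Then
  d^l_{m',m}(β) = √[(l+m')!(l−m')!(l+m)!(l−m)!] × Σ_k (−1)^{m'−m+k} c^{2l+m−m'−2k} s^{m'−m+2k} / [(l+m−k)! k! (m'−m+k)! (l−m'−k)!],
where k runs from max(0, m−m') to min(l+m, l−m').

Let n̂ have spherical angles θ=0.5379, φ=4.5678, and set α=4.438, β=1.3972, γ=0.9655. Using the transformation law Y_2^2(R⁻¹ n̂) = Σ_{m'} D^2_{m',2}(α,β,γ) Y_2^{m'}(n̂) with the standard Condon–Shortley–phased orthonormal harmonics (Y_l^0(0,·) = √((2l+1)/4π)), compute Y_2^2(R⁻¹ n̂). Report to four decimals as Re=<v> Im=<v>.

Need the full column D^2_{m',2} for m'=−2..2 at α=4.438, β=1.3972, γ=0.9655.
cos(β/2)=0.765743, sin(β/2)=0.643146
d^2_{-2,2}: single k=4 term ⇒ +0.171096;  D = +0.134974+0.105147i
d^2_{-1,2}: single k=3 term ⇒ +0.407420;  D = -0.328101+0.241539i
d^2_{0,2}: single k=2 term ⇒ +0.594103;  D = -0.209400-0.555976i
d^2_{1,2}: single k=1 term ⇒ +0.577550;  D = +0.575425-0.049501i
d^2_{2,2}: single k=0 term ⇒ +0.343821;  D = -0.064452+0.337726i
Y_2^{m'}(θ=0.5379,φ=4.5678) and Σ D·Y over m':
  (+0.1350+0.1051i)·(-0.0972-0.0289i)  (-0.3281+0.2415i)·(-0.0490+0.3364i)  (-0.2094-0.5560i)·(+0.3824+0.0000i)  (+0.5754-0.0495i)·(+0.0490+0.3364i)  (-0.0645+0.3377i)·(-0.0972+0.0289i)
Y_2^2(R⁻¹ n̂) = -0.114001-0.192488i

Re=-0.1140 Im=-0.1925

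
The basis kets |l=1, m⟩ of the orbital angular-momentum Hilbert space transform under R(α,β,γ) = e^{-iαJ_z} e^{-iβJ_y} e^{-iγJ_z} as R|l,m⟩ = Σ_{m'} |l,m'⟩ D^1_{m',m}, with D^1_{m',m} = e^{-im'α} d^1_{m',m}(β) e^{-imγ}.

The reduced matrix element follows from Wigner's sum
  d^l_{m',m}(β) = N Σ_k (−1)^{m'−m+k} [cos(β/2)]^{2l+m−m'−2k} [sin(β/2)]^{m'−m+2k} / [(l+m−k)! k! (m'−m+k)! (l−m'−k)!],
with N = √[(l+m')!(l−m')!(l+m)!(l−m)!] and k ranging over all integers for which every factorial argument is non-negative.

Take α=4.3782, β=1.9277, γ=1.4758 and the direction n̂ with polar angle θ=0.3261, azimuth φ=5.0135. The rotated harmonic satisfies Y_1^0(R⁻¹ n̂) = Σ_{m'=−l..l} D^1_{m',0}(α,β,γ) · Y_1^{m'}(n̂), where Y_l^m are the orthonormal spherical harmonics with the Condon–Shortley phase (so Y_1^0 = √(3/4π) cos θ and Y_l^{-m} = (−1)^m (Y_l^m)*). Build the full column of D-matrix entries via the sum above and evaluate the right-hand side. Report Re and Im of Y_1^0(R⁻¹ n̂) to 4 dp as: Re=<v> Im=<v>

Re=-0.0437 Im=0.0000

Need the full column D^1_{m',0} for m'=−1..1 at α=4.3782, β=1.9277, γ=1.4758.
cos(β/2)=0.570362, sin(β/2)=0.821394
d^1_{-1,0}: single k=1 term ⇒ +0.662547;  D = -0.217318-0.625893i
d^1_{0,0}: k∈[0..1] ⇒ +0.325313 -0.674687 = -0.349375;  D = -0.349375+0.000000i
d^1_{1,0}: single k=0 term ⇒ -0.662547;  D = +0.217318-0.625893i
Y_1^{m'}(θ=0.3261,φ=5.0135) and Σ D·Y over m':
  (-0.2173-0.6259i)·(+0.0328+0.1057i)  (-0.3494+0.0000i)·(+0.4629+0.0000i)  (+0.2173-0.6259i)·(-0.0328+0.1057i)
Y_1^0(R⁻¹ n̂) = -0.043663+0.000000i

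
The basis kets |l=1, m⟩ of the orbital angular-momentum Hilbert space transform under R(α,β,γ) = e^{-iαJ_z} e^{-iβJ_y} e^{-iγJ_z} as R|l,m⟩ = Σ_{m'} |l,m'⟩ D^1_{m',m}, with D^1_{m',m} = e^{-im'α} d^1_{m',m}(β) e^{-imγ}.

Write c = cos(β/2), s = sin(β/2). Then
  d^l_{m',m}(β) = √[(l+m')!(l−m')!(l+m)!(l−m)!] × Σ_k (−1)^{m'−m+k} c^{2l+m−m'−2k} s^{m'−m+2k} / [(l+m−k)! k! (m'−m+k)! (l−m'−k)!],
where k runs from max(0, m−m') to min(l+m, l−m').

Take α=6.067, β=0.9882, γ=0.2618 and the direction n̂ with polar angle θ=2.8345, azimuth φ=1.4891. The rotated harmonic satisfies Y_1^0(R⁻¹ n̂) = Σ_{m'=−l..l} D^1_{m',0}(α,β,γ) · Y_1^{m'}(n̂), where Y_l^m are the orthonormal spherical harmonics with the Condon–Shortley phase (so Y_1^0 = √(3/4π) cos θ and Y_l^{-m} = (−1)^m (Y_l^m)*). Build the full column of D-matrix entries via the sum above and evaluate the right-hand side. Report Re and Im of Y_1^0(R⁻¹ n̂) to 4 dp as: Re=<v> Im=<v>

Need the full column D^1_{m',0} for m'=−1..1 at α=6.067, β=0.9882, γ=0.2618.
cos(β/2)=0.880396, sin(β/2)=0.474239
d^1_{-1,0}: single k=1 term ⇒ +0.590460;  D = +0.576716-0.126657i
d^1_{0,0}: k∈[0..1] ⇒ +0.775097 -0.224903 = +0.550194;  D = +0.550194+0.000000i
d^1_{1,0}: single k=0 term ⇒ -0.590460;  D = -0.576716-0.126657i
Y_1^{m'}(θ=2.8345,φ=1.4891) and Σ D·Y over m':
  (+0.5767-0.1267i)·(+0.0085-0.1041i)  (+0.5502+0.0000i)·(-0.4657+0.0000i)  (-0.5767-0.1267i)·(-0.0085-0.1041i)
Y_1^0(R⁻¹ n̂) = -0.272787+0.000000i

Re=-0.2728 Im=0.0000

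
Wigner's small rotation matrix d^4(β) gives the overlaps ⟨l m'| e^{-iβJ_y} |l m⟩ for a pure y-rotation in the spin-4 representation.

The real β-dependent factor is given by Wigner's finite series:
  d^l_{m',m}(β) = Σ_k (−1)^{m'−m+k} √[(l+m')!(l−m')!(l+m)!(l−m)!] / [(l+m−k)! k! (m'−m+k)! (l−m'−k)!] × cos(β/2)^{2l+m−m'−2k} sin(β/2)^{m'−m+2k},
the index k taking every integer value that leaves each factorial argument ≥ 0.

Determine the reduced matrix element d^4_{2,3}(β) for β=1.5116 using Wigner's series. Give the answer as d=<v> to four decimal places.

d^4_{2,3}(β=1.5116) via Wigner's sum:
With c≡cos(β/2)=0.727723 and s≡sin(β/2)=0.685871, N=[720·2·5040·1]^{1/2}=2693.993318
Admissible k: 1..2 (factorial args all ≥0)
  k=1: (−1)^0·2693.9933/(720)·0.7277^7·0.6859^1 = +0.277376
  k=2: (−1)^1·2693.9933/(240)·0.7277^5·0.6859^3 = -0.739169
d^4_{2,3}(1.5116) = +0.277376 -0.739169 = -0.461792

d=-0.4618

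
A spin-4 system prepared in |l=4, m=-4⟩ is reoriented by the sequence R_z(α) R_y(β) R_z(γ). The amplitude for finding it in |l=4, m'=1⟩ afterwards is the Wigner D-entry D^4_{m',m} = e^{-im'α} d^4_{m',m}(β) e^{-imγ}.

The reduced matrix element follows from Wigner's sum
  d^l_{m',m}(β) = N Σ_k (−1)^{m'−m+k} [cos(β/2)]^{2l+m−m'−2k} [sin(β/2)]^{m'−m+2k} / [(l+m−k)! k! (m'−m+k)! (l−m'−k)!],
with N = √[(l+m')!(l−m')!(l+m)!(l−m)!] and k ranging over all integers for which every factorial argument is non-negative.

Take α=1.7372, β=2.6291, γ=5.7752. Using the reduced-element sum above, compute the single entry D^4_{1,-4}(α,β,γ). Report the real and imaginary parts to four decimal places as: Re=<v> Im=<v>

Re=0.0835 Im=-0.0606

First d^4_{1,-4}(β=2.6291), then the phase factors e^{-i(1)α} and e^{-i(-4)γ}:
c=cos(2.6291/2)=0.253451, s=sin(2.6291/2)=0.967348; N=√[120·6·1·40320]=5387.986637
Admissible k: 0..0 (factorial args all ≥0)
  k=0: (−1)^5·5387.9866/(720)·0.2535^3·0.9673^5 = -0.103203
d^4_{1,-4}(2.6291) = -0.103203
Phases: e^{-i·(1)·1.7372}=-0.165637-0.986187i, e^{-i·(-4)·5.7752}=-0.444974-0.895544i ⇒ D=+0.083539-0.060597i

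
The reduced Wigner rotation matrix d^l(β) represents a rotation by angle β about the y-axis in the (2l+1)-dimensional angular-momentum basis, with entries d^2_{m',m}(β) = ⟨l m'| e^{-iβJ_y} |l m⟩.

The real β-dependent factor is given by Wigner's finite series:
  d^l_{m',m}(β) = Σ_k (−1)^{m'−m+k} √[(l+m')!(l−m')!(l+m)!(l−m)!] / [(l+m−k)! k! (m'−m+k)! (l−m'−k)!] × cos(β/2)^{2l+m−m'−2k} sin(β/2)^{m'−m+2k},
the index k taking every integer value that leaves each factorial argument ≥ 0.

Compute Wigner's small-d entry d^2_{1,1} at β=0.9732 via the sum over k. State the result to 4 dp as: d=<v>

d^2_{1,1}(β=0.9732) via Wigner's sum:
Half-angle: c=0.883928, s=0.467623. N=√(6·1·6·1)=6.000000
k∈{0,1} keeps every argument non-negative
  k=0: (−1)^0·6.0000/(6)·0.8839^4·0.4676^0 = +0.610474
  k=1: (−1)^1·6.0000/(2)·0.8839^2·0.4676^2 = -0.512563
d^2_{1,1}(0.9732) = +0.610474 -0.512563 = +0.097911

d=0.0979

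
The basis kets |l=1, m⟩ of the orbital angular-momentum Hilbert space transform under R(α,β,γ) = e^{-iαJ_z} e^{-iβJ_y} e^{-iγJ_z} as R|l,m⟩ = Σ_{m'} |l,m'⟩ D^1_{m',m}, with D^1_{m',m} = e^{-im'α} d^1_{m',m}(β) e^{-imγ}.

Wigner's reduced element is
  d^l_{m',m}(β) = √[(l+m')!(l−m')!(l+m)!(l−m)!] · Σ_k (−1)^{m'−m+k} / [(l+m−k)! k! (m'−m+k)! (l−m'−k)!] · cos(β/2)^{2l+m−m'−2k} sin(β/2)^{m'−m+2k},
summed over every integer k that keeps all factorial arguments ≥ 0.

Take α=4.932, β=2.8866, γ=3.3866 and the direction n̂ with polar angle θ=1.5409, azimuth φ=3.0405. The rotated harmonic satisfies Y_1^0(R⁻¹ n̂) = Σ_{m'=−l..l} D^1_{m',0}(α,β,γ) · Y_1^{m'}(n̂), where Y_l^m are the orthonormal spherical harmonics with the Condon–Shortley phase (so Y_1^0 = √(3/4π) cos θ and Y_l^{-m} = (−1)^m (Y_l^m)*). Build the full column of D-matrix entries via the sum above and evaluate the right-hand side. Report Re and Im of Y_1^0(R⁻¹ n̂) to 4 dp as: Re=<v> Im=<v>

Need the full column D^1_{m',0} for m'=−1..1 at α=4.932, β=2.8866, γ=3.3866.
cos(β/2)=0.127151, sin(β/2)=0.991883
d^1_{-1,0}: single k=1 term ⇒ +0.178359;  D = +0.038856-0.174076i
d^1_{0,0}: k∈[0..1] ⇒ +0.016167 -0.983833 = -0.967665;  D = -0.967665+0.000000i
d^1_{1,0}: single k=0 term ⇒ -0.178359;  D = -0.038856-0.174076i
Y_1^{m'}(θ=1.5409,φ=3.0405) and Σ D·Y over m':
  (+0.0389-0.1741i)·(-0.3436-0.0349i)  (-0.9677+0.0000i)·(+0.0146+0.0000i)  (-0.0389-0.1741i)·(+0.3436-0.0349i)
Y_1^0(R⁻¹ n̂) = -0.052966+0.000000i

Re=-0.0530 Im=0.0000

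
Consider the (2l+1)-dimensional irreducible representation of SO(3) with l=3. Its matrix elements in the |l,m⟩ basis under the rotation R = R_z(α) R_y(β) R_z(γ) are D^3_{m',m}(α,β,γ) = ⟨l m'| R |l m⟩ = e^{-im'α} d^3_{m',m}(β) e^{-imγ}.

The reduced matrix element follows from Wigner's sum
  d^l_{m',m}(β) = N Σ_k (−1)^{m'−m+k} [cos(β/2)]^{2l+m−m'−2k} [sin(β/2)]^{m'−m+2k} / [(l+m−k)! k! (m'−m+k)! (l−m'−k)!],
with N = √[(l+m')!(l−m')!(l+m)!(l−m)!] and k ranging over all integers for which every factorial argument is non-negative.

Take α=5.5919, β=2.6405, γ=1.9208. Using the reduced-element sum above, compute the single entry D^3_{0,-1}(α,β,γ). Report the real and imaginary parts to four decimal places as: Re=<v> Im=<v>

Re=0.2030 Im=-0.5561

D^3_{0,-1}(5.5919,2.6405,1.9208) = e^{-i·0·5.5919}·d^3_{0,-1}(2.6405)·e^{-i·-1·1.9208}. Compute d first:
With c≡cos(β/2)=0.247933 and s≡sin(β/2)=0.968777, N=[6·6·2·24]^{1/2}=41.569219
k∈{0,1,2} keeps every argument non-negative
  k=0: (−1)^1·41.5692/(12)·0.2479^5·0.9688^1 = -0.003144
  k=1: (−1)^2·41.5692/(4)·0.2479^3·0.9688^3 = +0.144008
  k=2: (−1)^3·41.5692/(12)·0.2479^1·0.9688^5 = -0.732900
d^3_{0,-1}(2.6405) = -0.003144 +0.144008 -0.732900 = -0.592036
Attach z-rotation phases: D = e^{-i(0)(5.5919)}·(-0.592036)·e^{-i(-1)(1.9208)} = +0.203010-0.556141i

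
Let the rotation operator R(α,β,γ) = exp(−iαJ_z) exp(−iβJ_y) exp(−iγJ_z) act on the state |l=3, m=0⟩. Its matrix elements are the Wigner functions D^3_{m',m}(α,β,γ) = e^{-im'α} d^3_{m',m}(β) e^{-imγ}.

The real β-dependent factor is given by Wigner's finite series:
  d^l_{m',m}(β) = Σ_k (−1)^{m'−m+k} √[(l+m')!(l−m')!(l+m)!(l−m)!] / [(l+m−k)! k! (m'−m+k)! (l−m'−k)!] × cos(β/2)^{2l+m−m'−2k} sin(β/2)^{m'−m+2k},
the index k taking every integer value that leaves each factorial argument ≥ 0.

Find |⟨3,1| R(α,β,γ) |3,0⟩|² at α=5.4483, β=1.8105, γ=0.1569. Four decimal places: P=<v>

D^3_{1,0}(5.4483,1.8105,0.1569) = e^{-i·1·5.4483}·d^3_{1,0}(1.8105)·e^{-i·0·0.1569}. Compute d first:
Half-angle: c=0.617489, s=0.786580. N=√(24·2·6·6)=41.569219
k∈{0,1,2} keeps every argument non-negative
  k=0: (−1)^1·41.5692/(12)·0.6175^5·0.7866^1 = -0.244613
  k=1: (−1)^2·41.5692/(4)·0.6175^3·0.7866^3 = +1.190769
  k=2: (−1)^3·41.5692/(12)·0.6175^1·0.7866^5 = -0.644070
d^3_{1,0}(1.8105) = -0.244613 +1.190769 -0.644070 = +0.302086
|D^3_{1,0}|² = |d^3_{1,0}(β)|² = (+0.302086)² = 0.091256 (the z-rotation phases have unit modulus)

P=0.0913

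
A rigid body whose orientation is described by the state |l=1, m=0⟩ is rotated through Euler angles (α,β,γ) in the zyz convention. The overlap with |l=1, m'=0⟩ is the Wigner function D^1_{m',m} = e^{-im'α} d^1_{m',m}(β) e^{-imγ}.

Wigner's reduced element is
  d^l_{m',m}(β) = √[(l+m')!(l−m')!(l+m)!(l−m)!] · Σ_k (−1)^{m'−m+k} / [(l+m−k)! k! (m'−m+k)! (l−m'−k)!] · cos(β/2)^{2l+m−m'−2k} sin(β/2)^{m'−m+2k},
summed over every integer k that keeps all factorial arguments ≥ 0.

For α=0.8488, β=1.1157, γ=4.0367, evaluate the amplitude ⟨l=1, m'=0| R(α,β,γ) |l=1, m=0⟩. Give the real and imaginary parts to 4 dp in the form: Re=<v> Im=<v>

First d^1_{0,0}(β=1.1157), then the phase factors e^{-i(0)α} and e^{-i(0)γ}:
With c≡cos(β/2)=0.848395 and s≡sin(β/2)=0.529363, N=[1·1·1·1]^{1/2}=1.000000
k∈{0,1} keeps every argument non-negative
  k=0: (−1)^0·1.0000/(1)·0.8484^2·0.5294^0 = +0.719774
  k=1: (−1)^1·1.0000/(1)·0.8484^0·0.5294^2 = -0.280226
d^1_{0,0}(1.1157) = +0.719774 -0.280226 = +0.439549
Attach z-rotation phases: D = e^{-i(0)(0.8488)}·(+0.439549)·e^{-i(0)(4.0367)} = +0.439549+0.000000i

Re=0.4395 Im=0.0000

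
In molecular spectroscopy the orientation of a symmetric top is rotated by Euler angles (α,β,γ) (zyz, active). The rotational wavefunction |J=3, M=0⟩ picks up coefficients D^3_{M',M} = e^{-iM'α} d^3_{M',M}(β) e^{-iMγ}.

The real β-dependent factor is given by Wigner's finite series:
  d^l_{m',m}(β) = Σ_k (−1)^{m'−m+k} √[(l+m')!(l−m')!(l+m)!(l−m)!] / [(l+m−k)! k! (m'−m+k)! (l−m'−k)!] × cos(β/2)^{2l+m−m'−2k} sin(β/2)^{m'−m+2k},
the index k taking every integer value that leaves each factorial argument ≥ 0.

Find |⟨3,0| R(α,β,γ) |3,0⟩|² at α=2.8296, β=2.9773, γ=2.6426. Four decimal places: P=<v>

Split into d^3_{0,0}(β=2.9773) × two z-phases.
Half-angle: c=0.082054, s=0.996628. N=√(6·6·6·6)=36.000000
Admissible k: 0..3 (factorial args all ≥0)
  k=0: (−1)^0·36.0000/(36)·0.0821^6·0.9966^0 = +0.000000
  k=1: (−1)^1·36.0000/(4)·0.0821^4·0.9966^2 = -0.000405
  k=2: (−1)^2·36.0000/(4)·0.0821^2·0.9966^4 = +0.059782
  k=3: (−1)^3·36.0000/(36)·0.0821^0·0.9966^6 = -0.979937
d^3_{0,0}(2.9773) = +0.000000 -0.000405 +0.059782 -0.979937 = -0.920560
|D^3_{0,0}|² = |d^3_{0,0}(β)|² = (-0.920560)² = 0.847430 (the z-rotation phases have unit modulus)

P=0.8474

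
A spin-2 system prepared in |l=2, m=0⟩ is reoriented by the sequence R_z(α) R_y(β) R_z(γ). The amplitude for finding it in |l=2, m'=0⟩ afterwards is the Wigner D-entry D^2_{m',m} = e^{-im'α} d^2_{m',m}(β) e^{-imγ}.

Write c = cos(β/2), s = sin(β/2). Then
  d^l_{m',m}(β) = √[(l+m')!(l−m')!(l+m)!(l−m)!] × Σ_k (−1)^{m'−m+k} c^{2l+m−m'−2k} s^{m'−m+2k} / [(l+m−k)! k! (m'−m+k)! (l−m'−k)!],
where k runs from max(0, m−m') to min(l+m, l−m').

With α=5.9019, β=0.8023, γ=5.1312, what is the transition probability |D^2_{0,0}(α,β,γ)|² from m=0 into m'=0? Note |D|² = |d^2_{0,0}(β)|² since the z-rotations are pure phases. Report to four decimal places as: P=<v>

Split into d^2_{0,0}(β=0.8023) × two z-phases.
Half-angle: c=0.920613, s=0.390477. N=√(2·2·2·2)=4.000000
Admissible k: 0..2 (factorial args all ≥0)
  k=0: (−1)^0·4.0000/(4)·0.9206^4·0.3905^0 = +0.718303
  k=1: (−1)^1·4.0000/(1)·0.9206^2·0.3905^2 = -0.516899
  k=2: (−1)^2·4.0000/(4)·0.9206^0·0.3905^4 = +0.023248
d^2_{0,0}(0.8023) = +0.718303 -0.516899 +0.023248 = +0.224652
|D^2_{0,0}|² = |d^2_{0,0}(β)|² = (+0.224652)² = 0.050469 (the z-rotation phases have unit modulus)

P=0.0505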